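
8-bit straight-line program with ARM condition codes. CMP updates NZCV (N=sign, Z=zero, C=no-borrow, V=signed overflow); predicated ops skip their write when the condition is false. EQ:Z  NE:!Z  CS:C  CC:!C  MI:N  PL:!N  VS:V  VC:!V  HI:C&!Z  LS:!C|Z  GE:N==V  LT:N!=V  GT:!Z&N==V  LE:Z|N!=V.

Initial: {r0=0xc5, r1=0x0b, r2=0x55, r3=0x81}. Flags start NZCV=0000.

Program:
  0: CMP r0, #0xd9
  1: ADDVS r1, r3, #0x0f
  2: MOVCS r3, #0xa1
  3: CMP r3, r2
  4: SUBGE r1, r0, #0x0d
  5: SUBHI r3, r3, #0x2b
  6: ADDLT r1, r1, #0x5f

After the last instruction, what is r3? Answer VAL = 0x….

VAL = 0x56

[0] flags=1000 → (cmp)
[1] flags=1000 VS?F → skip
[2] flags=1000 CS?F → skip
[3] flags=0011 → (cmp)
[4] flags=0011 GE?F → skip
[5] flags=0011 HI?T → r3=0x56
[6] flags=0011 LT?T → r1=0x6a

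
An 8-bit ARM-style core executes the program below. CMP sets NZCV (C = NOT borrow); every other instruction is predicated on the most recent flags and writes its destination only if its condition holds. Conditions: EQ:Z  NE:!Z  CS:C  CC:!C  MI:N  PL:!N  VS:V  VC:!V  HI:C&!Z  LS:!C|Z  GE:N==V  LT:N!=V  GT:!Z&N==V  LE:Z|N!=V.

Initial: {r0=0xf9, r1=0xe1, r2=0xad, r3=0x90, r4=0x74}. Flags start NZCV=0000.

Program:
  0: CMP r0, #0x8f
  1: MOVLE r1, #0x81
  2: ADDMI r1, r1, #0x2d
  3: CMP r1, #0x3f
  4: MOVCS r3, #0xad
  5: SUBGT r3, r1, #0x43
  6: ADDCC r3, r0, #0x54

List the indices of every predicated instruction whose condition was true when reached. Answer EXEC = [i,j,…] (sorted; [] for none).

[0] flags=0010 → (cmp)
[1] flags=0010 LE?F → skip
[2] flags=0010 MI?F → skip
[3] flags=1010 → (cmp)
[4] flags=1010 CS?T → r3=0xad
[5] flags=1010 GT?F → skip
[6] flags=1010 CC?F → skip

EXEC = [4]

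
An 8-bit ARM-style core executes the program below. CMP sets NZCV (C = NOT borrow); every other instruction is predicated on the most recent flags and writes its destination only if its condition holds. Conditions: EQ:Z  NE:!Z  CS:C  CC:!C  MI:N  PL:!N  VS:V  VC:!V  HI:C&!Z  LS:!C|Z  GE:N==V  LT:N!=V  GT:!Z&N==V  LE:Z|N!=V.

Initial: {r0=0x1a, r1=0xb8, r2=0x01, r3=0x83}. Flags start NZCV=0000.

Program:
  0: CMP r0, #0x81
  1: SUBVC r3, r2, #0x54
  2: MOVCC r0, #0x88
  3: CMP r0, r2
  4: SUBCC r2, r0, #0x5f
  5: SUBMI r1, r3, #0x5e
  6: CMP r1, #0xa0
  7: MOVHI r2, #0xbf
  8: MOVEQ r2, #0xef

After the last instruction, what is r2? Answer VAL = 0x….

[0] flags=1001 → (cmp)
[1] flags=1001 VC?F → skip
[2] flags=1001 CC?T → r0=0x88
[3] flags=1010 → (cmp)
[4] flags=1010 CC?F → skip
[5] flags=1010 MI?T → r1=0x25
[6] flags=1001 → (cmp)
[7] flags=1001 HI?F → skip
[8] flags=1001 EQ?F → skip

VAL = 0x01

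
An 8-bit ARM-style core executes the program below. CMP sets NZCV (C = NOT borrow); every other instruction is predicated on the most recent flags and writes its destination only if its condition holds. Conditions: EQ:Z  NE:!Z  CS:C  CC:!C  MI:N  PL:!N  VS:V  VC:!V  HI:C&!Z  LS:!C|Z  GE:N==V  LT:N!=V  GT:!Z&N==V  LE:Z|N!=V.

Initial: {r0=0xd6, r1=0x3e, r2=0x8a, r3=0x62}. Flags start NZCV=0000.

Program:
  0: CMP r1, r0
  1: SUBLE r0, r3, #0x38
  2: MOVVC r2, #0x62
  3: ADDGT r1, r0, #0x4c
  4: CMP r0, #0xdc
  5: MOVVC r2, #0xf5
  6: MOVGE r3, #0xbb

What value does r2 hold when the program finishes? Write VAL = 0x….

[0] flags=0000 → (cmp)
[1] flags=0000 LE?F → skip
[2] flags=0000 VC?T → r2=0x62
[3] flags=0000 GT?T → r1=0x22
[4] flags=1000 → (cmp)
[5] flags=1000 VC?T → r2=0xf5
[6] flags=1000 GE?F → skip

VAL = 0xf5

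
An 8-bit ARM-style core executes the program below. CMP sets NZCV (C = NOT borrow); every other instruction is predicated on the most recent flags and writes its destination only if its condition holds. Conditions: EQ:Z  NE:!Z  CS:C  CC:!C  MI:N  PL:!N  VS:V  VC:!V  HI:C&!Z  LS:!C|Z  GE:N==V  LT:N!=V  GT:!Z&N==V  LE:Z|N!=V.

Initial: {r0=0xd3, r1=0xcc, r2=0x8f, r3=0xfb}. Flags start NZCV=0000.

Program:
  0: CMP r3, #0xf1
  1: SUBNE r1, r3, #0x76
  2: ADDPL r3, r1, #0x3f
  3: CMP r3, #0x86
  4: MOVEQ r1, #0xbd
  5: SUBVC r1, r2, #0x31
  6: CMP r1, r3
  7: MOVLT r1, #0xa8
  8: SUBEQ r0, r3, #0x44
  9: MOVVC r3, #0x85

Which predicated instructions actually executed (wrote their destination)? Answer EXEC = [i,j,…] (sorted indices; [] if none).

EXEC = [1,2,5]

0: ✓ CMP  NZCV=0010
1: ✓ SUBNE  r1←0x85
2: ✓ ADDPL  r3←0xc4
3: ✓ CMP  NZCV=0010
4: · MOVEQ
5: ✓ SUBVC  r1←0x5e
6: ✓ CMP  NZCV=1001
7: · MOVLT
8: · SUBEQ
9: · MOVVC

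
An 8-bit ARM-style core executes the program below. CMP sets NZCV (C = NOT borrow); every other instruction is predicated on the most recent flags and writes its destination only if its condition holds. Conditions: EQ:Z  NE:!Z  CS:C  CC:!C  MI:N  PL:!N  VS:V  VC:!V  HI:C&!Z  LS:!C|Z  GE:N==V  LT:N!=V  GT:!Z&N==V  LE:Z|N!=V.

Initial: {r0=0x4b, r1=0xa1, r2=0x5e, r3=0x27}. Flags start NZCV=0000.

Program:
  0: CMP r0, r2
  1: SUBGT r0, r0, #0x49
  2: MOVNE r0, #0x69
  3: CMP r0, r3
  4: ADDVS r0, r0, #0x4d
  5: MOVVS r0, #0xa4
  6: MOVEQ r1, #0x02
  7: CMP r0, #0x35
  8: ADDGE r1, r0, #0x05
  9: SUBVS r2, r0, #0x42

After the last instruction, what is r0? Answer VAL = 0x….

VAL = 0x69

0: ✓ CMP  NZCV=1000
1: · SUBGT
2: ✓ MOVNE  r0←0x69
3: ✓ CMP  NZCV=0010
4: · ADDVS
5: · MOVVS
6: · MOVEQ
7: ✓ CMP  NZCV=0010
8: ✓ ADDGE  r1←0x6e
9: · SUBVS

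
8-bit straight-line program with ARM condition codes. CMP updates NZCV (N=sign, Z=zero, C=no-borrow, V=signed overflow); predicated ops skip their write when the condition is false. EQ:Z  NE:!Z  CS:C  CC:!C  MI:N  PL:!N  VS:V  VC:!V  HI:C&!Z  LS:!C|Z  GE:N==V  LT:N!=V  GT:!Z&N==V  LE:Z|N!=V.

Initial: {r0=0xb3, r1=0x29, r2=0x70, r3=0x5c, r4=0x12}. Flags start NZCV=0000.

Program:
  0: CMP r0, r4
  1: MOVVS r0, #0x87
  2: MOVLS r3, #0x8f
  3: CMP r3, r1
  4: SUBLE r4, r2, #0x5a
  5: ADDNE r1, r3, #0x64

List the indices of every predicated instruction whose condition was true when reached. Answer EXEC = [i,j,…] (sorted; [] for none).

0: ✓ CMP  NZCV=1010
1: · MOVVS
2: · MOVLS
3: ✓ CMP  NZCV=0010
4: · SUBLE
5: ✓ ADDNE  r1←0xc0

EXEC = [5]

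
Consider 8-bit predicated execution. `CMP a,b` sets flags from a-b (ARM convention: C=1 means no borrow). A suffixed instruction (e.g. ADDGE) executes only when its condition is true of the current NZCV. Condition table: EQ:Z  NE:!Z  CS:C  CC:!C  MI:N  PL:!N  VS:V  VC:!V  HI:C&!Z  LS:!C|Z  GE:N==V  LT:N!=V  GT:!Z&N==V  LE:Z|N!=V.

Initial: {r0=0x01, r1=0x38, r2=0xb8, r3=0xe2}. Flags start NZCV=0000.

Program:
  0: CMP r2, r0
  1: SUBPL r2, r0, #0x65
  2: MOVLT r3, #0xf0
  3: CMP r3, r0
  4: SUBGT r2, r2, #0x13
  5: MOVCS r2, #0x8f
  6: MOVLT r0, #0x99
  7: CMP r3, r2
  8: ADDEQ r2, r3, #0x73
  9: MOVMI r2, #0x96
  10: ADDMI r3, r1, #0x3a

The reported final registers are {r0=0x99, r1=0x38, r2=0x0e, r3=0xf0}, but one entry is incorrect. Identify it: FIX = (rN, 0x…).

FIX = (r2, 0x8f)

0: ✓ CMP  NZCV=1010
1: · SUBPL
2: ✓ MOVLT  r3←0xf0
3: ✓ CMP  NZCV=1010
4: · SUBGT
5: ✓ MOVCS  r2←0x8f
6: ✓ MOVLT  r0←0x99
7: ✓ CMP  NZCV=0010
8: · ADDEQ
9: · MOVMI
10: · ADDMI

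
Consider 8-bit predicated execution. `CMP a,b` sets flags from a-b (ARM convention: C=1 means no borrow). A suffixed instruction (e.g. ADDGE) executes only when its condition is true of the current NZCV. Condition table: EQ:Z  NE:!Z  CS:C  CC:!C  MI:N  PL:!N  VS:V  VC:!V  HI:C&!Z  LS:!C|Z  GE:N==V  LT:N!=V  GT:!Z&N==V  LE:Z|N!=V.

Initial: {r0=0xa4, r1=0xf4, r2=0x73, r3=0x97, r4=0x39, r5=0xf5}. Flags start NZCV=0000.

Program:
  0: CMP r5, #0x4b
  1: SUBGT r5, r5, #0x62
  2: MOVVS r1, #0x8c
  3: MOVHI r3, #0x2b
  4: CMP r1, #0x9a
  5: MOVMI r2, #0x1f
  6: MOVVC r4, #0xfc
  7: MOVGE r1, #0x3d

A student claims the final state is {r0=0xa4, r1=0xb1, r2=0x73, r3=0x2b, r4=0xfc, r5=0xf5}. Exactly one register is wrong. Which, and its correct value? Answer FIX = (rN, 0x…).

FIX = (r1, 0x3d)

[0] flags=1010 → (cmp)
[1] flags=1010 GT?F → skip
[2] flags=1010 VS?F → skip
[3] flags=1010 HI?T → r3=0x2b
[4] flags=0010 → (cmp)
[5] flags=0010 MI?F → skip
[6] flags=0010 VC?T → r4=0xfc
[7] flags=0010 GE?T → r1=0x3d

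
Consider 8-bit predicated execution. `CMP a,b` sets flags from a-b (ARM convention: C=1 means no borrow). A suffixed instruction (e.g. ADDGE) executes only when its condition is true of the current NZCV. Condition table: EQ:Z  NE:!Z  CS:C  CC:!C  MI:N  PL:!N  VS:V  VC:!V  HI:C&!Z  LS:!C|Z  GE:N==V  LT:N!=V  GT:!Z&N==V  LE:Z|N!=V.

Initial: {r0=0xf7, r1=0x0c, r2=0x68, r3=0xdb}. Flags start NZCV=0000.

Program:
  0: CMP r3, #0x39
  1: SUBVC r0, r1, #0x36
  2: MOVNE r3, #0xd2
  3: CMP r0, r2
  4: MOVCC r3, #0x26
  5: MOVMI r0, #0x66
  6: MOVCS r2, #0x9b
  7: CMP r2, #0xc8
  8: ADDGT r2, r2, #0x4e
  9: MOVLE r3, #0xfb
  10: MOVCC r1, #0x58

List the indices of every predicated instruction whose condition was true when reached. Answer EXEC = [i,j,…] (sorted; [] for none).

0: ✓ CMP  NZCV=1010
1: ✓ SUBVC  r0←0xd6
2: ✓ MOVNE  r3←0xd2
3: ✓ CMP  NZCV=0011
4: · MOVCC
5: · MOVMI
6: ✓ MOVCS  r2←0x9b
7: ✓ CMP  NZCV=1000
8: · ADDGT
9: ✓ MOVLE  r3←0xfb
10: ✓ MOVCC  r1←0x58

EXEC = [1,2,6,9,10]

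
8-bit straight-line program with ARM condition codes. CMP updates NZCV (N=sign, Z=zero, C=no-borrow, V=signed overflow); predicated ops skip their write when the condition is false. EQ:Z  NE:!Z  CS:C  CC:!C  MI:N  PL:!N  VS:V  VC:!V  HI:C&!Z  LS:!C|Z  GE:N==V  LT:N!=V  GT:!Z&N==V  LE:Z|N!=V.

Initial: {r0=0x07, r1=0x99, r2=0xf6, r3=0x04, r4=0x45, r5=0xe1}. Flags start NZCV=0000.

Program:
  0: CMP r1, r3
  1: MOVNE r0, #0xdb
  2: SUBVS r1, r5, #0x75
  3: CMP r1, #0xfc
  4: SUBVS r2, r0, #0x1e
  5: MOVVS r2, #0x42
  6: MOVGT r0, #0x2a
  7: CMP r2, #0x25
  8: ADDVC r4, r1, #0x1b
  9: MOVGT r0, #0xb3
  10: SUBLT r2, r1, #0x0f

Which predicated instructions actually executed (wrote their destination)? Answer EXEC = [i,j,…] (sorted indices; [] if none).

EXEC = [1,8,10]

0: ✓ CMP  NZCV=1010
1: ✓ MOVNE  r0←0xdb
2: · SUBVS
3: ✓ CMP  NZCV=1000
4: · SUBVS
5: · MOVVS
6: · MOVGT
7: ✓ CMP  NZCV=1010
8: ✓ ADDVC  r4←0xb4
9: · MOVGT
10: ✓ SUBLT  r2←0x8a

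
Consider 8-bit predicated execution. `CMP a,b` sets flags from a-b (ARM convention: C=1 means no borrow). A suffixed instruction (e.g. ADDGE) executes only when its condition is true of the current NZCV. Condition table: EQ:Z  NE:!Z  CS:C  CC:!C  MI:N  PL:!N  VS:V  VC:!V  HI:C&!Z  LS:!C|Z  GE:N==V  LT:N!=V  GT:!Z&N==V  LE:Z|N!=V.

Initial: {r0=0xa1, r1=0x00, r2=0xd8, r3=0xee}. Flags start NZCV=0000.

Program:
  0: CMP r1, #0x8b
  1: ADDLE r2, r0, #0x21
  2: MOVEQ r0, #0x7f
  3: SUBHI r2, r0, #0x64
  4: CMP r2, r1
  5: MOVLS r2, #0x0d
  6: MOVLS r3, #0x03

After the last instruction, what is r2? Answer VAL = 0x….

0: ✓ CMP  NZCV=0000
1: · ADDLE
2: · MOVEQ
3: · SUBHI
4: ✓ CMP  NZCV=1010
5: · MOVLS
6: · MOVLS

VAL = 0xd8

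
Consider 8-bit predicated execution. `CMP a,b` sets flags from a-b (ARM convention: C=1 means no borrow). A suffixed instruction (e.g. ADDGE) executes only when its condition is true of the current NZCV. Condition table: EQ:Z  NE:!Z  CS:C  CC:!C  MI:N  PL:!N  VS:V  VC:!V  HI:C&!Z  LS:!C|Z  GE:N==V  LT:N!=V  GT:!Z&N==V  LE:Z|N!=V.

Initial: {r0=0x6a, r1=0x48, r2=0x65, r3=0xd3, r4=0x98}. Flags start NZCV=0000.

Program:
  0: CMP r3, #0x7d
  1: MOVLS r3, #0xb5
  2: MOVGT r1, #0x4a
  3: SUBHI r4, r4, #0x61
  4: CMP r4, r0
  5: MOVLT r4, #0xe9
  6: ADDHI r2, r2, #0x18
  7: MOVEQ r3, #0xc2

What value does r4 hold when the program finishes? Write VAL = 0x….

[0] flags=0011 → (cmp)
[1] flags=0011 LS?F → skip
[2] flags=0011 GT?F → skip
[3] flags=0011 HI?T → r4=0x37
[4] flags=1000 → (cmp)
[5] flags=1000 LT?T → r4=0xe9
[6] flags=1000 HI?F → skip
[7] flags=1000 EQ?F → skip

VAL = 0xe9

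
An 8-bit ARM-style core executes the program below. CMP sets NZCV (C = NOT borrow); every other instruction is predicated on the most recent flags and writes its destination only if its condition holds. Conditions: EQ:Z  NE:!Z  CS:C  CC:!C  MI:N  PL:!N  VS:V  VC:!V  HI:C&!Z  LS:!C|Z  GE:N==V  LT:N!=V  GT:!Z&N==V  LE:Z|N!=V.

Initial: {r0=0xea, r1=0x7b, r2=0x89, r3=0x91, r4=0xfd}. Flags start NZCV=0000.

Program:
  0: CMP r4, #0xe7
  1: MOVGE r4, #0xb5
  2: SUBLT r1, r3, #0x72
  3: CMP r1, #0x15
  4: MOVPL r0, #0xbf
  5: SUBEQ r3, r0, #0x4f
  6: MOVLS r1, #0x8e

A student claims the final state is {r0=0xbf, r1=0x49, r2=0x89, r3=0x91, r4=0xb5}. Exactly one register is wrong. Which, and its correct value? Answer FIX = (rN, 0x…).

[0] flags=0010 → (cmp)
[1] flags=0010 GE?T → r4=0xb5
[2] flags=0010 LT?F → skip
[3] flags=0010 → (cmp)
[4] flags=0010 PL?T → r0=0xbf
[5] flags=0010 EQ?F → skip
[6] flags=0010 LS?F → skip

FIX = (r1, 0x7b)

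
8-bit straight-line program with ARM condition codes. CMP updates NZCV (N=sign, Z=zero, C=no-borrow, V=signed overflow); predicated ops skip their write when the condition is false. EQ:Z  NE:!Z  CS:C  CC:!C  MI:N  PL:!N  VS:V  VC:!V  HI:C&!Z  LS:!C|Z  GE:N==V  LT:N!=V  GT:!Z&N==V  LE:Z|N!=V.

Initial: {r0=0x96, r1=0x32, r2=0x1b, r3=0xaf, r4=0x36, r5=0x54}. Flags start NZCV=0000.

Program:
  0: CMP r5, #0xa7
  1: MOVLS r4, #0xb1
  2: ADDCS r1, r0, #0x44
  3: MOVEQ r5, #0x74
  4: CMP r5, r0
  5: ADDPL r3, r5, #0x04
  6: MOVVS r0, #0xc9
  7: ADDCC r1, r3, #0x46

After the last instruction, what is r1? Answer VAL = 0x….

0: ✓ CMP  NZCV=1001
1: ✓ MOVLS  r4←0xb1
2: · ADDCS
3: · MOVEQ
4: ✓ CMP  NZCV=1001
5: · ADDPL
6: ✓ MOVVS  r0←0xc9
7: ✓ ADDCC  r1←0xf5

VAL = 0xf5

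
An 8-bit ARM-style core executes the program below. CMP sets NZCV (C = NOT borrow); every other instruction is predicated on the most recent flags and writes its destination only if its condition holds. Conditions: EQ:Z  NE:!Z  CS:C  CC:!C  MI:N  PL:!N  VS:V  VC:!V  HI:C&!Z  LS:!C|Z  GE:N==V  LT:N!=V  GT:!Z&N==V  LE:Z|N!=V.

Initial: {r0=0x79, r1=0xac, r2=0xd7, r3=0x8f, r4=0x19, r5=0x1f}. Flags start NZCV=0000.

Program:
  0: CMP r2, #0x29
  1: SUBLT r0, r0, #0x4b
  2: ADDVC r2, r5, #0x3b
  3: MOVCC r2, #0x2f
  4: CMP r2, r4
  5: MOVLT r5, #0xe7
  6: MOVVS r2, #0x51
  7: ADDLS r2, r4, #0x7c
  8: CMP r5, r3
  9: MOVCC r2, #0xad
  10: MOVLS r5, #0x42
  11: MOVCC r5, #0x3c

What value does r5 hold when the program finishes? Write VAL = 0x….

0: ✓ CMP  NZCV=1010
1: ✓ SUBLT  r0←0x2e
2: ✓ ADDVC  r2←0x5a
3: · MOVCC
4: ✓ CMP  NZCV=0010
5: · MOVLT
6: · MOVVS
7: · ADDLS
8: ✓ CMP  NZCV=1001
9: ✓ MOVCC  r2←0xad
10: ✓ MOVLS  r5←0x42
11: ✓ MOVCC  r5←0x3c

VAL = 0x3c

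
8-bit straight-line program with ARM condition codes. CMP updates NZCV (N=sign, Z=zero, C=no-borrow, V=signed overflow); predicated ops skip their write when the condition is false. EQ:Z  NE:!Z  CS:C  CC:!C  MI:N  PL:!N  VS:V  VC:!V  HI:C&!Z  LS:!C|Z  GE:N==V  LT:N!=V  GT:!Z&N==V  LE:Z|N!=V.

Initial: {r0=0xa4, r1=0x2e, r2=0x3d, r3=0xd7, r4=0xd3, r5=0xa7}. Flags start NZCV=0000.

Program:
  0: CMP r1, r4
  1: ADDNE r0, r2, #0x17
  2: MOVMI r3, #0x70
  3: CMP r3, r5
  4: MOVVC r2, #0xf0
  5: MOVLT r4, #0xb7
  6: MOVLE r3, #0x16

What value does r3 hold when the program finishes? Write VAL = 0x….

VAL = 0xd7

[0] flags=0000 → (cmp)
[1] flags=0000 NE?T → r0=0x54
[2] flags=0000 MI?F → skip
[3] flags=0010 → (cmp)
[4] flags=0010 VC?T → r2=0xf0
[5] flags=0010 LT?F → skip
[6] flags=0010 LE?F → skip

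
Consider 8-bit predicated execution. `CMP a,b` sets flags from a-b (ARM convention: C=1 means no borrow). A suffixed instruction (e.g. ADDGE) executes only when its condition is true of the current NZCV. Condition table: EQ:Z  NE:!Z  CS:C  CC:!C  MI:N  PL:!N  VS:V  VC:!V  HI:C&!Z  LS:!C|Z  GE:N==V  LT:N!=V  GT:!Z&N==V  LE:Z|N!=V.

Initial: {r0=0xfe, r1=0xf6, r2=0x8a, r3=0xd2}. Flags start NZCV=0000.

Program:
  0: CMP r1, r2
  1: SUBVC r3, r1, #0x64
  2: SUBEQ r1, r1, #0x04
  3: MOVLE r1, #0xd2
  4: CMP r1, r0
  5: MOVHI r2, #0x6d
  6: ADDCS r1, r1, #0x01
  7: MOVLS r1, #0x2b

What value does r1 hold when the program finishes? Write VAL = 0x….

VAL = 0x2b

[0] flags=0010 → (cmp)
[1] flags=0010 VC?T → r3=0x92
[2] flags=0010 EQ?F → skip
[3] flags=0010 LE?F → skip
[4] flags=1000 → (cmp)
[5] flags=1000 HI?F → skip
[6] flags=1000 CS?F → skip
[7] flags=1000 LS?T → r1=0x2b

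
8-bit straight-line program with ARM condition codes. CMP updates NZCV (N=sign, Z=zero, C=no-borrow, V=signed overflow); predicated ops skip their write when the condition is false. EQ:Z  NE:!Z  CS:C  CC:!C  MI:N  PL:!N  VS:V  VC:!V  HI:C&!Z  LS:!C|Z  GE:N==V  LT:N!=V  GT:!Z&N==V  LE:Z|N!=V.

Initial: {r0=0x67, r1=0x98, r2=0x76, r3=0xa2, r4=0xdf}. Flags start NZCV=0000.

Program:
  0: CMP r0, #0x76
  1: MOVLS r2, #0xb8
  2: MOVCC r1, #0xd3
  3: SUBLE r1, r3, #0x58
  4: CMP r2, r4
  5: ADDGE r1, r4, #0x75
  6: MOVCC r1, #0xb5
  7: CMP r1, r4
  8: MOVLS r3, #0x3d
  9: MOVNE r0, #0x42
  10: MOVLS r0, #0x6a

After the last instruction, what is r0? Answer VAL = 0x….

VAL = 0x6a

[0] flags=1000 → (cmp)
[1] flags=1000 LS?T → r2=0xb8
[2] flags=1000 CC?T → r1=0xd3
[3] flags=1000 LE?T → r1=0x4a
[4] flags=1000 → (cmp)
[5] flags=1000 GE?F → skip
[6] flags=1000 CC?T → r1=0xb5
[7] flags=1000 → (cmp)
[8] flags=1000 LS?T → r3=0x3d
[9] flags=1000 NE?T → r0=0x42
[10] flags=1000 LS?T → r0=0x6a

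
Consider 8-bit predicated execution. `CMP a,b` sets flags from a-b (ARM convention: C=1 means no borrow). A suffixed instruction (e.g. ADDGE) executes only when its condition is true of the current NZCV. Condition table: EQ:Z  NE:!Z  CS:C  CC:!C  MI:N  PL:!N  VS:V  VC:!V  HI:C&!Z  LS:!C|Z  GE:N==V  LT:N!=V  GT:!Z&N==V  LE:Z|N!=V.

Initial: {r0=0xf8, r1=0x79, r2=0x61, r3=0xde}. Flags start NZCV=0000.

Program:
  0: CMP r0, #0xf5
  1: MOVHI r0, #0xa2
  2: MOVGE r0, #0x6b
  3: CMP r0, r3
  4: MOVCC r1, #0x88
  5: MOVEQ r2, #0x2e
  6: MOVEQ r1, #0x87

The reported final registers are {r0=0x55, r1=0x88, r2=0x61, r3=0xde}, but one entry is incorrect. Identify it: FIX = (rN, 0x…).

[0] flags=0010 → (cmp)
[1] flags=0010 HI?T → r0=0xa2
[2] flags=0010 GE?T → r0=0x6b
[3] flags=1001 → (cmp)
[4] flags=1001 CC?T → r1=0x88
[5] flags=1001 EQ?F → skip
[6] flags=1001 EQ?F → skip

FIX = (r0, 0x6b)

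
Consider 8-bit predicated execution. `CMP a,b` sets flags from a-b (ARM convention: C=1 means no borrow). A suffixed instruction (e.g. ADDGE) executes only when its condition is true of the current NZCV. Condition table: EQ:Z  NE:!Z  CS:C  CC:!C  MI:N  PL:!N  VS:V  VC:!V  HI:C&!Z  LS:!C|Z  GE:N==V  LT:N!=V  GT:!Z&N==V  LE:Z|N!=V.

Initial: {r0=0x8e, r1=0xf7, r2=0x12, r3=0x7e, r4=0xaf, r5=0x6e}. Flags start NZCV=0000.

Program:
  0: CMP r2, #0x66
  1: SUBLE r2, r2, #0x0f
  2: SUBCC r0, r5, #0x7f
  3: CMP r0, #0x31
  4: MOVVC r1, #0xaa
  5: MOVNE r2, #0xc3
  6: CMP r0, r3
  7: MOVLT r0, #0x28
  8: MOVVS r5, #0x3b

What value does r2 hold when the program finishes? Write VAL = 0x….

[0] flags=1000 → (cmp)
[1] flags=1000 LE?T → r2=0x03
[2] flags=1000 CC?T → r0=0xef
[3] flags=1010 → (cmp)
[4] flags=1010 VC?T → r1=0xaa
[5] flags=1010 NE?T → r2=0xc3
[6] flags=0011 → (cmp)
[7] flags=0011 LT?T → r0=0x28
[8] flags=0011 VS?T → r5=0x3b

VAL = 0xc3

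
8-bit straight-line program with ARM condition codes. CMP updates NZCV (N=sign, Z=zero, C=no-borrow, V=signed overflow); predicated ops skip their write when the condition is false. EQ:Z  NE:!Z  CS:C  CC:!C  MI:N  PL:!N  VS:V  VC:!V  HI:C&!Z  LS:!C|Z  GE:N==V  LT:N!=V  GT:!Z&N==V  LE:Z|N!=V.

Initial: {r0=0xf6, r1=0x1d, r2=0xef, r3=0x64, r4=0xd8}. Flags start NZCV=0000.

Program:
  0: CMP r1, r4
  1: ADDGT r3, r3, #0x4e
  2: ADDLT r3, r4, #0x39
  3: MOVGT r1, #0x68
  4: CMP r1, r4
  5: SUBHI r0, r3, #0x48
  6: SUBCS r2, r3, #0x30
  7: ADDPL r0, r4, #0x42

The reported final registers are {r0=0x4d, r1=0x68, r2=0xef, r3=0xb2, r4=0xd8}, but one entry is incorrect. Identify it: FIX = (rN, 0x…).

0: ✓ CMP  NZCV=0000
1: ✓ ADDGT  r3←0xb2
2: · ADDLT
3: ✓ MOVGT  r1←0x68
4: ✓ CMP  NZCV=1001
5: · SUBHI
6: · SUBCS
7: · ADDPL

FIX = (r0, 0xf6)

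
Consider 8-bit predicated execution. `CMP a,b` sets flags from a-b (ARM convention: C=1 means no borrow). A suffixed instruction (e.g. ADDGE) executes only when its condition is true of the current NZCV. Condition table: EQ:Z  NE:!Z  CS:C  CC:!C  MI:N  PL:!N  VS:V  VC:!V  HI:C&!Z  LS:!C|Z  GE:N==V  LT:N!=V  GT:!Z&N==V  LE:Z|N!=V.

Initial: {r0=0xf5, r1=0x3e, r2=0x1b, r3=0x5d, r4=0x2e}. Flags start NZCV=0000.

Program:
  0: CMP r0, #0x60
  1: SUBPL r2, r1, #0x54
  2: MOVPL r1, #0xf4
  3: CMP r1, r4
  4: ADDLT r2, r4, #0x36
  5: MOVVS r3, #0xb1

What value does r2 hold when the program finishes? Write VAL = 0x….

0: ✓ CMP  NZCV=1010
1: · SUBPL
2: · MOVPL
3: ✓ CMP  NZCV=0010
4: · ADDLT
5: · MOVVS

VAL = 0x1b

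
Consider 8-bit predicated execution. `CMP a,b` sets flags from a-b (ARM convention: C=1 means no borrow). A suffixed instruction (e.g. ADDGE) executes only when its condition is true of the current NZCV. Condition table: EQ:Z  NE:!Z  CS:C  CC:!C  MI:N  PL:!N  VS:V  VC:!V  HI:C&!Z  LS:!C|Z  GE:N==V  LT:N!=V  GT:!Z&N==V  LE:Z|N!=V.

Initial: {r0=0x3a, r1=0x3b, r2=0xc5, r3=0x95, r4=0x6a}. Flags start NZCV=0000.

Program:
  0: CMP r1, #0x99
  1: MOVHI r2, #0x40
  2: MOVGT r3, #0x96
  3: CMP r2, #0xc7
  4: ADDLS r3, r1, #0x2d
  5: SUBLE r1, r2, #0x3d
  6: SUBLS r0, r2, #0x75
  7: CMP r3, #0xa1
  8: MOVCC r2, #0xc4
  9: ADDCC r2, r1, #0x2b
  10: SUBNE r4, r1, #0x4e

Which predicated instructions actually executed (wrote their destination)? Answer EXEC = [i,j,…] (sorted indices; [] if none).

EXEC = [2,4,5,6,8,9,10]

0: ✓ CMP  NZCV=1001
1: · MOVHI
2: ✓ MOVGT  r3←0x96
3: ✓ CMP  NZCV=1000
4: ✓ ADDLS  r3←0x68
5: ✓ SUBLE  r1←0x88
6: ✓ SUBLS  r0←0x50
7: ✓ CMP  NZCV=1001
8: ✓ MOVCC  r2←0xc4
9: ✓ ADDCC  r2←0xb3
10: ✓ SUBNE  r4←0x3a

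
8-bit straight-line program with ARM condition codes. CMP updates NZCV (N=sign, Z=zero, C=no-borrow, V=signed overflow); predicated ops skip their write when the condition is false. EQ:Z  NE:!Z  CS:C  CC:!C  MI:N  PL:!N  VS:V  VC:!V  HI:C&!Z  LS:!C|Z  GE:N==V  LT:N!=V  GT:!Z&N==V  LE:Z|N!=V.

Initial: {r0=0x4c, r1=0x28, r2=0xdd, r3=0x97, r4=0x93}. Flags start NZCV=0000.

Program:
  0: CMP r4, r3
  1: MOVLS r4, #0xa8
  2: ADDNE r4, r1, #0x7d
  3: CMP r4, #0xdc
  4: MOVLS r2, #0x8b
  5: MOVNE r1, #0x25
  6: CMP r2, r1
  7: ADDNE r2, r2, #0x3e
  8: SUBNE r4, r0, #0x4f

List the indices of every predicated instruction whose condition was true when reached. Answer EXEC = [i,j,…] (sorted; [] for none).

0: ✓ CMP  NZCV=1000
1: ✓ MOVLS  r4←0xa8
2: ✓ ADDNE  r4←0xa5
3: ✓ CMP  NZCV=1000
4: ✓ MOVLS  r2←0x8b
5: ✓ MOVNE  r1←0x25
6: ✓ CMP  NZCV=0011
7: ✓ ADDNE  r2←0xc9
8: ✓ SUBNE  r4←0xfd

EXEC = [1,2,4,5,7,8]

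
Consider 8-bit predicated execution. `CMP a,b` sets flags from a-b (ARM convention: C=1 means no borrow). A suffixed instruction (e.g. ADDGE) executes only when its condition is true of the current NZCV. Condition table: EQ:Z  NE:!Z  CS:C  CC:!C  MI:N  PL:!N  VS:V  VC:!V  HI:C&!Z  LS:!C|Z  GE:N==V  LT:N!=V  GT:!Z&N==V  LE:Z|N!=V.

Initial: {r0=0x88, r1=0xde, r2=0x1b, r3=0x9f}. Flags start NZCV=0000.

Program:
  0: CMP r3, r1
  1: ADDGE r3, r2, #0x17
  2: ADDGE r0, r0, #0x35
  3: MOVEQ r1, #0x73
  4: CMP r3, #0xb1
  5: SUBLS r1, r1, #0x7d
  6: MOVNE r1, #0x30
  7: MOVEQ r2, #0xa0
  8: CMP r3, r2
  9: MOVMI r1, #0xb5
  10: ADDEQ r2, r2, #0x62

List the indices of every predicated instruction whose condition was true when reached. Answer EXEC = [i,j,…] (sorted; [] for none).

EXEC = [5,6,9]

[0] flags=1000 → (cmp)
[1] flags=1000 GE?F → skip
[2] flags=1000 GE?F → skip
[3] flags=1000 EQ?F → skip
[4] flags=1000 → (cmp)
[5] flags=1000 LS?T → r1=0x61
[6] flags=1000 NE?T → r1=0x30
[7] flags=1000 EQ?F → skip
[8] flags=1010 → (cmp)
[9] flags=1010 MI?T → r1=0xb5
[10] flags=1010 EQ?F → skip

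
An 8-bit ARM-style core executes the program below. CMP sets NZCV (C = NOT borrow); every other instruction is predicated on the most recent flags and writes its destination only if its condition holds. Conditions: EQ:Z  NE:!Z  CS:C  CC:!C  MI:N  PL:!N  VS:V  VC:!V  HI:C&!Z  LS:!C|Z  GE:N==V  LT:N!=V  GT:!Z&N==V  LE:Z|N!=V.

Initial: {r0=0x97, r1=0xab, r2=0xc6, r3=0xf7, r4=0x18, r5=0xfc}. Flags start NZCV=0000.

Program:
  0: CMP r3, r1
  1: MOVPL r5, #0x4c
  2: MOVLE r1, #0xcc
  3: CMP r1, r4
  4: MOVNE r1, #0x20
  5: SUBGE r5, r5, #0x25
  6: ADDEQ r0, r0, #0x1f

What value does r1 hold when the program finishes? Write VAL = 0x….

VAL = 0x20

[0] flags=0010 → (cmp)
[1] flags=0010 PL?T → r5=0x4c
[2] flags=0010 LE?F → skip
[3] flags=1010 → (cmp)
[4] flags=1010 NE?T → r1=0x20
[5] flags=1010 GE?F → skip
[6] flags=1010 EQ?F → skip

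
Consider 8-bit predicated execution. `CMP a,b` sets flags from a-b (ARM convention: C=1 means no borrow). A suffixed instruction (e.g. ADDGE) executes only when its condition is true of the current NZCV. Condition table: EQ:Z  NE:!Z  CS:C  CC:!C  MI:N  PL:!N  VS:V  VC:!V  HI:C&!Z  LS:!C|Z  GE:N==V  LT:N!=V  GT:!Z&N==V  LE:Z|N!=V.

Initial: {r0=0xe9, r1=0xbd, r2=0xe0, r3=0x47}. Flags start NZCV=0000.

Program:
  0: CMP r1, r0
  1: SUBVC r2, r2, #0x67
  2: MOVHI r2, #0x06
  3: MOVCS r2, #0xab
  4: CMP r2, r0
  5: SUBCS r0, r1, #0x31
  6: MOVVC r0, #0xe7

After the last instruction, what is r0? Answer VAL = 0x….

0: ✓ CMP  NZCV=1000
1: ✓ SUBVC  r2←0x79
2: · MOVHI
3: · MOVCS
4: ✓ CMP  NZCV=1001
5: · SUBCS
6: · MOVVC

VAL = 0xe9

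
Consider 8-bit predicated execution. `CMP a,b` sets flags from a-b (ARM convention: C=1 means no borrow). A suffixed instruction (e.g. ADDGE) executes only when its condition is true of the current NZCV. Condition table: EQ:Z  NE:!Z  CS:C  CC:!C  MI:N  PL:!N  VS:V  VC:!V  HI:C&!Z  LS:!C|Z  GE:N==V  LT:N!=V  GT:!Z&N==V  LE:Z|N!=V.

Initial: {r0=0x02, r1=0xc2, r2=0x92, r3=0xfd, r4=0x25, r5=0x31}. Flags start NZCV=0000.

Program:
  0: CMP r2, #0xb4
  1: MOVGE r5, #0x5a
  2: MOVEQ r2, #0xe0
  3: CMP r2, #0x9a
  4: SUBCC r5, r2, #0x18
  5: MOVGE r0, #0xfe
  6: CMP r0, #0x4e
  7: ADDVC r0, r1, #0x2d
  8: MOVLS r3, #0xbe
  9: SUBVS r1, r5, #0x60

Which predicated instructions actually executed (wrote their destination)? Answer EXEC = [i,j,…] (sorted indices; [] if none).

EXEC = [4,7,8]

[0] flags=1000 → (cmp)
[1] flags=1000 GE?F → skip
[2] flags=1000 EQ?F → skip
[3] flags=1000 → (cmp)
[4] flags=1000 CC?T → r5=0x7a
[5] flags=1000 GE?F → skip
[6] flags=1000 → (cmp)
[7] flags=1000 VC?T → r0=0xef
[8] flags=1000 LS?T → r3=0xbe
[9] flags=1000 VS?F → skip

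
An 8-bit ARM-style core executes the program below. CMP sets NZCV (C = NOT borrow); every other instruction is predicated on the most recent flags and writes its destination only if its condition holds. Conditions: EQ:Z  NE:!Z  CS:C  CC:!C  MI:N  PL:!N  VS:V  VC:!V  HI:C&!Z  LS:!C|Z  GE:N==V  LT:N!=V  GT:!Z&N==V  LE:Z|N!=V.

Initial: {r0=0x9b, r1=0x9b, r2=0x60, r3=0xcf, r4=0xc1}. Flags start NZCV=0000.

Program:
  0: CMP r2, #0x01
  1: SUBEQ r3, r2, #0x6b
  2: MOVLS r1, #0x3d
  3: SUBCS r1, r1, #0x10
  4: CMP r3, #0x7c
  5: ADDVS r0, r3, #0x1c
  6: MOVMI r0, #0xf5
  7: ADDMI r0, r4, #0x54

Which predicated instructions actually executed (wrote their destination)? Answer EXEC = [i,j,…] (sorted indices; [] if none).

EXEC = [3,5]

[0] flags=0010 → (cmp)
[1] flags=0010 EQ?F → skip
[2] flags=0010 LS?F → skip
[3] flags=0010 CS?T → r1=0x8b
[4] flags=0011 → (cmp)
[5] flags=0011 VS?T → r0=0xeb
[6] flags=0011 MI?F → skip
[7] flags=0011 MI?F → skip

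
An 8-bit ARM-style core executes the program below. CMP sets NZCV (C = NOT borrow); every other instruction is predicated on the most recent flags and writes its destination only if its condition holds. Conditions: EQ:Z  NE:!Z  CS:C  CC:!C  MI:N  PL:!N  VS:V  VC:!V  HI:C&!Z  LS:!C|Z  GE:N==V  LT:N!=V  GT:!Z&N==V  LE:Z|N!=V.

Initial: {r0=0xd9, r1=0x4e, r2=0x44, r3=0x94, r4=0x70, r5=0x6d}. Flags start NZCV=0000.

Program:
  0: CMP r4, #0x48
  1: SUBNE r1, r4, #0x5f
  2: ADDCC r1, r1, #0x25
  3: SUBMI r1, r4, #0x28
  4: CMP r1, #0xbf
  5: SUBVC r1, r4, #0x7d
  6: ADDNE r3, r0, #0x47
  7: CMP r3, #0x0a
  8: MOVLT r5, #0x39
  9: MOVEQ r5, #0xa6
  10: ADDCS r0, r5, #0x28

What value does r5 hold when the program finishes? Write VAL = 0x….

0: ✓ CMP  NZCV=0010
1: ✓ SUBNE  r1←0x11
2: · ADDCC
3: · SUBMI
4: ✓ CMP  NZCV=0000
5: ✓ SUBVC  r1←0xf3
6: ✓ ADDNE  r3←0x20
7: ✓ CMP  NZCV=0010
8: · MOVLT
9: · MOVEQ
10: ✓ ADDCS  r0←0x95

VAL = 0x6d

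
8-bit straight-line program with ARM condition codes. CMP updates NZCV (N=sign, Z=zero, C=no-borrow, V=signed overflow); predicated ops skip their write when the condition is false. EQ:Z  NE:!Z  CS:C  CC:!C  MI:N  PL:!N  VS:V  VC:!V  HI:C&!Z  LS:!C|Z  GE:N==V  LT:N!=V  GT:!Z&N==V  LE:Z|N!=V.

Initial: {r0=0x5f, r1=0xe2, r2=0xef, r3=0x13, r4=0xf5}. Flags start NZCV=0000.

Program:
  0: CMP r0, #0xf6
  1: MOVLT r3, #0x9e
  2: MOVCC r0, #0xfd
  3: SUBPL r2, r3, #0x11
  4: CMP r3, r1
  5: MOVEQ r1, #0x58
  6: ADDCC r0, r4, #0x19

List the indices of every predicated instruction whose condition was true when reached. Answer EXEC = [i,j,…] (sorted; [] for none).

[0] flags=0000 → (cmp)
[1] flags=0000 LT?F → skip
[2] flags=0000 CC?T → r0=0xfd
[3] flags=0000 PL?T → r2=0x02
[4] flags=0000 → (cmp)
[5] flags=0000 EQ?F → skip
[6] flags=0000 CC?T → r0=0x0e

EXEC = [2,3,6]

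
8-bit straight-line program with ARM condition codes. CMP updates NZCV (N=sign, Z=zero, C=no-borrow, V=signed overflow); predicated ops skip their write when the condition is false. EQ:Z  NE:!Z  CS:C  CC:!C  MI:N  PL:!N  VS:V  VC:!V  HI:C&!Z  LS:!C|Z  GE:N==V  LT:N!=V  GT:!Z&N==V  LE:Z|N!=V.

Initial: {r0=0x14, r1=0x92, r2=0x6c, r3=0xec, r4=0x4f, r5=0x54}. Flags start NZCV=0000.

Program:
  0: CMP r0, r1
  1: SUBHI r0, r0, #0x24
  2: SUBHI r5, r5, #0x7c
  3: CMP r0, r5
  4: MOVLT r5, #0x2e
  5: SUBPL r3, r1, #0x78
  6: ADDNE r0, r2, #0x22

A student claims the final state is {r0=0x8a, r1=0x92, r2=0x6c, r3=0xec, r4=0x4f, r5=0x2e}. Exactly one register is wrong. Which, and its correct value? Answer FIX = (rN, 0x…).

FIX = (r0, 0x8e)

0: ✓ CMP  NZCV=1001
1: · SUBHI
2: · SUBHI
3: ✓ CMP  NZCV=1000
4: ✓ MOVLT  r5←0x2e
5: · SUBPL
6: ✓ ADDNE  r0←0x8e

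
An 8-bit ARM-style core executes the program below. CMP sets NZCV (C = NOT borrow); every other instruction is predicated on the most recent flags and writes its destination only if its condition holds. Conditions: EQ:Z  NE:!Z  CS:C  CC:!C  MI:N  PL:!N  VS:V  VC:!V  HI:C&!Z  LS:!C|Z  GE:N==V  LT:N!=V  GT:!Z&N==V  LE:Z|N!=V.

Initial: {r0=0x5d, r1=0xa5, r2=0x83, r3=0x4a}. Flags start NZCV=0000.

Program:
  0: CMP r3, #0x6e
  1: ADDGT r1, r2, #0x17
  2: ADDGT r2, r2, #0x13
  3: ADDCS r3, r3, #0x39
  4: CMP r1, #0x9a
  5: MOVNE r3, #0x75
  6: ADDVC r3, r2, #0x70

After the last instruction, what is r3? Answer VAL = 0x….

0: ✓ CMP  NZCV=1000
1: · ADDGT
2: · ADDGT
3: · ADDCS
4: ✓ CMP  NZCV=0010
5: ✓ MOVNE  r3←0x75
6: ✓ ADDVC  r3←0xf3

VAL = 0xf3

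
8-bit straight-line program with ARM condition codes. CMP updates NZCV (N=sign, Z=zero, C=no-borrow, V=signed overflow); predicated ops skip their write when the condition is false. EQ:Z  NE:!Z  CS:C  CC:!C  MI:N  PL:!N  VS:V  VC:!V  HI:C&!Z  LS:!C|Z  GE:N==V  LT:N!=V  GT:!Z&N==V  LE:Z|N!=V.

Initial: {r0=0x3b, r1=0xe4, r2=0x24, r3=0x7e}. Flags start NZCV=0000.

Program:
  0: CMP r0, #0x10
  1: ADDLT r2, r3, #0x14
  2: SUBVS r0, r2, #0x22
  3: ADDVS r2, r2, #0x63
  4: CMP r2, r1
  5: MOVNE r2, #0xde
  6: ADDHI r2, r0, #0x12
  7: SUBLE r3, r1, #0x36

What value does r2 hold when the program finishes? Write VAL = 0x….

0: ✓ CMP  NZCV=0010
1: · ADDLT
2: · SUBVS
3: · ADDVS
4: ✓ CMP  NZCV=0000
5: ✓ MOVNE  r2←0xde
6: · ADDHI
7: · SUBLE

VAL = 0xde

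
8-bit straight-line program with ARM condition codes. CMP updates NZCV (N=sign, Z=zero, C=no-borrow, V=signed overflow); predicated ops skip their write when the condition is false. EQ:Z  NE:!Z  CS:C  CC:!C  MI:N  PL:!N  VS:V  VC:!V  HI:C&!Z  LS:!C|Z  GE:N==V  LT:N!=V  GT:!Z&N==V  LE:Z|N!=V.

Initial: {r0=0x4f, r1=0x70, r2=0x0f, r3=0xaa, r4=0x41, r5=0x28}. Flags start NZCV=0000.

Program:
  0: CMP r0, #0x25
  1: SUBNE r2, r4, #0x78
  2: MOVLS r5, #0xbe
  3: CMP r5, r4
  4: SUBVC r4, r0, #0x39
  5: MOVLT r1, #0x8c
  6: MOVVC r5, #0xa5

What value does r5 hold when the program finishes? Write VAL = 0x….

VAL = 0xa5

0: ✓ CMP  NZCV=0010
1: ✓ SUBNE  r2←0xc9
2: · MOVLS
3: ✓ CMP  NZCV=1000
4: ✓ SUBVC  r4←0x16
5: ✓ MOVLT  r1←0x8c
6: ✓ MOVVC  r5←0xa5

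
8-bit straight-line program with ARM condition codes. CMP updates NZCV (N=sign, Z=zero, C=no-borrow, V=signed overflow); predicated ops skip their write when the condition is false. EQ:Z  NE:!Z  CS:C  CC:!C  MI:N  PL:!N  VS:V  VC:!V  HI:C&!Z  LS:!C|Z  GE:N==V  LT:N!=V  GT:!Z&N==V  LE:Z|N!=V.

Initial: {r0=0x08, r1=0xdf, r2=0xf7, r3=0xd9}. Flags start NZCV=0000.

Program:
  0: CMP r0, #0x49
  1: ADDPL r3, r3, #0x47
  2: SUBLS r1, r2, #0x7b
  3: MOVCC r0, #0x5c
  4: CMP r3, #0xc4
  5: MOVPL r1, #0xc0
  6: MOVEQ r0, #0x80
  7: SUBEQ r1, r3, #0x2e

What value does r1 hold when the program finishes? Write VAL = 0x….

VAL = 0xc0

[0] flags=1000 → (cmp)
[1] flags=1000 PL?F → skip
[2] flags=1000 LS?T → r1=0x7c
[3] flags=1000 CC?T → r0=0x5c
[4] flags=0010 → (cmp)
[5] flags=0010 PL?T → r1=0xc0
[6] flags=0010 EQ?F → skip
[7] flags=0010 EQ?F → skip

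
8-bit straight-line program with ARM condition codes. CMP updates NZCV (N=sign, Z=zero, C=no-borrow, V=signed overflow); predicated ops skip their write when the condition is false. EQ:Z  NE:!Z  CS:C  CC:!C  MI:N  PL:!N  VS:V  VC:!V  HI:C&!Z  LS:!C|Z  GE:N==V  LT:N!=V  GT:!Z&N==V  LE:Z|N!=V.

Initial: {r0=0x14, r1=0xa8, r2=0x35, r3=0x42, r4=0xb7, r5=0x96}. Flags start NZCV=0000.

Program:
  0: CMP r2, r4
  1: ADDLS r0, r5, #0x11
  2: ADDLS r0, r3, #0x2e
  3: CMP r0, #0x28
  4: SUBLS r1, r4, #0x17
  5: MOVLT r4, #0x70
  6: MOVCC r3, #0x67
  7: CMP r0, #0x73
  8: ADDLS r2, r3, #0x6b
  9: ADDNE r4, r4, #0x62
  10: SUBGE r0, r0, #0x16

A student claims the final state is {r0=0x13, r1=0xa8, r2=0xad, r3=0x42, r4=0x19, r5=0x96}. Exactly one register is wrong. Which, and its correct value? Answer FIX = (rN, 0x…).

[0] flags=0000 → (cmp)
[1] flags=0000 LS?T → r0=0xa7
[2] flags=0000 LS?T → r0=0x70
[3] flags=0010 → (cmp)
[4] flags=0010 LS?F → skip
[5] flags=0010 LT?F → skip
[6] flags=0010 CC?F → skip
[7] flags=1000 → (cmp)
[8] flags=1000 LS?T → r2=0xad
[9] flags=1000 NE?T → r4=0x19
[10] flags=1000 GE?F → skip

FIX = (r0, 0x70)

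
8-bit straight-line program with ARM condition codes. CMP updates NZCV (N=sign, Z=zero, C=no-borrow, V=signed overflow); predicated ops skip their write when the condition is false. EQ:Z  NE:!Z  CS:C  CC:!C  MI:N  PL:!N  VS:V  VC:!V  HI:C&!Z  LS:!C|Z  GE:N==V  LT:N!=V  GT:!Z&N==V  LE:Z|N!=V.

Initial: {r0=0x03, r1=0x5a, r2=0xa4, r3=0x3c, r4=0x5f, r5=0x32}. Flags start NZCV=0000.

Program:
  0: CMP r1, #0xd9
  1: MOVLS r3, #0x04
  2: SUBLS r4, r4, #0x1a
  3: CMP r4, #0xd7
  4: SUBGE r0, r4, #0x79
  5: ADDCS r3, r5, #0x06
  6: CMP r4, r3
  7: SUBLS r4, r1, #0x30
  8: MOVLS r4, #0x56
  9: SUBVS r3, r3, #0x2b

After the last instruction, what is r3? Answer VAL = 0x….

VAL = 0x04

0: ✓ CMP  NZCV=1001
1: ✓ MOVLS  r3←0x04
2: ✓ SUBLS  r4←0x45
3: ✓ CMP  NZCV=0000
4: ✓ SUBGE  r0←0xcc
5: · ADDCS
6: ✓ CMP  NZCV=0010
7: · SUBLS
8: · MOVLS
9: · SUBVS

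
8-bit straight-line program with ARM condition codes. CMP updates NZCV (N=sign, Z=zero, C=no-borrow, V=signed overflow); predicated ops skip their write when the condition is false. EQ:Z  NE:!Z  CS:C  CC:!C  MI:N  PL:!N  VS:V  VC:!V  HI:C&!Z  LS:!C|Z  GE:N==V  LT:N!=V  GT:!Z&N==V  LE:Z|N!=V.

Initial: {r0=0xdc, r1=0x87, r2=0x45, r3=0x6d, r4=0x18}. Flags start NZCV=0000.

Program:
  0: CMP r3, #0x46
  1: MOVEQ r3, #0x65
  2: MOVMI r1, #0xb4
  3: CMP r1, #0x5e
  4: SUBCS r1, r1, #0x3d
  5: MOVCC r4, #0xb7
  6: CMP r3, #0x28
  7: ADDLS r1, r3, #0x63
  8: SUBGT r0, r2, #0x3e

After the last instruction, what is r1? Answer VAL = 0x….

VAL = 0x4a

[0] flags=0010 → (cmp)
[1] flags=0010 EQ?F → skip
[2] flags=0010 MI?F → skip
[3] flags=0011 → (cmp)
[4] flags=0011 CS?T → r1=0x4a
[5] flags=0011 CC?F → skip
[6] flags=0010 → (cmp)
[7] flags=0010 LS?F → skip
[8] flags=0010 GT?T → r0=0x07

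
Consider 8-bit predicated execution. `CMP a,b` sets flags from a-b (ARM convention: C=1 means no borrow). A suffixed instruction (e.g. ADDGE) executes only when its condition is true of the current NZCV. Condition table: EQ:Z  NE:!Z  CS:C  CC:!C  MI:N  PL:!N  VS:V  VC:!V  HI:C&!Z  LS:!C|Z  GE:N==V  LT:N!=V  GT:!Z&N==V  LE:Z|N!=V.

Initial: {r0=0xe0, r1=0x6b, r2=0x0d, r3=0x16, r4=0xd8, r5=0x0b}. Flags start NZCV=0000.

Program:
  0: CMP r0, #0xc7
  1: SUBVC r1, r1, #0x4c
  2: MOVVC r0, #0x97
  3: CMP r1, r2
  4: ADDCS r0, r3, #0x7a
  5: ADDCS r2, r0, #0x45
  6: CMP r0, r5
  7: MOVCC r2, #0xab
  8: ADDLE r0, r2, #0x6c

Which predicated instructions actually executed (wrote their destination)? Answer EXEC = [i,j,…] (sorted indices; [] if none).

EXEC = [1,2,4,5,8]

[0] flags=0010 → (cmp)
[1] flags=0010 VC?T → r1=0x1f
[2] flags=0010 VC?T → r0=0x97
[3] flags=0010 → (cmp)
[4] flags=0010 CS?T → r0=0x90
[5] flags=0010 CS?T → r2=0xd5
[6] flags=1010 → (cmp)
[7] flags=1010 CC?F → skip
[8] flags=1010 LE?T → r0=0x41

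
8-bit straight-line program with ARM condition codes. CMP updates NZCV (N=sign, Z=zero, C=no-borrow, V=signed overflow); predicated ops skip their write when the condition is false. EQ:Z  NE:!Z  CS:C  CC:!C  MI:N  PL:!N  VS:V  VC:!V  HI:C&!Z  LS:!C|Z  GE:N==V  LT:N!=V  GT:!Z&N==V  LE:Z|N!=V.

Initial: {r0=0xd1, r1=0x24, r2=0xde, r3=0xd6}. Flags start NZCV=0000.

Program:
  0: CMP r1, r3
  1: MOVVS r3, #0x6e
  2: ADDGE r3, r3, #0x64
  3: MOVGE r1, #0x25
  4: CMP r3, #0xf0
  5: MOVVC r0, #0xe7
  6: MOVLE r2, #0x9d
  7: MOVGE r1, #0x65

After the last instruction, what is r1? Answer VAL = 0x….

VAL = 0x65

0: ✓ CMP  NZCV=0000
1: · MOVVS
2: ✓ ADDGE  r3←0x3a
3: ✓ MOVGE  r1←0x25
4: ✓ CMP  NZCV=0000
5: ✓ MOVVC  r0←0xe7
6: · MOVLE
7: ✓ MOVGE  r1←0x65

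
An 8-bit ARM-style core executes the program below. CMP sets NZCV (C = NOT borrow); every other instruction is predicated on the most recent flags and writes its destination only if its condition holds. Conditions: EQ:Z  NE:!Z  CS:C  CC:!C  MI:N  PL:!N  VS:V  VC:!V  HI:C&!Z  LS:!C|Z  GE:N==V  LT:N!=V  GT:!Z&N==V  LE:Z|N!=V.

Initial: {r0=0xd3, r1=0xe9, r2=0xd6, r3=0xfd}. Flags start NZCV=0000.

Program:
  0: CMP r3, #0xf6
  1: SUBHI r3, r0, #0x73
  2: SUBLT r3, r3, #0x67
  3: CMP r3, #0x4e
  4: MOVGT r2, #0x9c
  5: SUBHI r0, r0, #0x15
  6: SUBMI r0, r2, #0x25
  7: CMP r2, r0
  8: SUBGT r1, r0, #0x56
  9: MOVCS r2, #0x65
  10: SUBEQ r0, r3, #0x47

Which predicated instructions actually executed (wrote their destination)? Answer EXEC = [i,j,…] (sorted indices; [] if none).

EXEC = [1,4,5]

0: ✓ CMP  NZCV=0010
1: ✓ SUBHI  r3←0x60
2: · SUBLT
3: ✓ CMP  NZCV=0010
4: ✓ MOVGT  r2←0x9c
5: ✓ SUBHI  r0←0xbe
6: · SUBMI
7: ✓ CMP  NZCV=1000
8: · SUBGT
9: · MOVCS
10: · SUBEQ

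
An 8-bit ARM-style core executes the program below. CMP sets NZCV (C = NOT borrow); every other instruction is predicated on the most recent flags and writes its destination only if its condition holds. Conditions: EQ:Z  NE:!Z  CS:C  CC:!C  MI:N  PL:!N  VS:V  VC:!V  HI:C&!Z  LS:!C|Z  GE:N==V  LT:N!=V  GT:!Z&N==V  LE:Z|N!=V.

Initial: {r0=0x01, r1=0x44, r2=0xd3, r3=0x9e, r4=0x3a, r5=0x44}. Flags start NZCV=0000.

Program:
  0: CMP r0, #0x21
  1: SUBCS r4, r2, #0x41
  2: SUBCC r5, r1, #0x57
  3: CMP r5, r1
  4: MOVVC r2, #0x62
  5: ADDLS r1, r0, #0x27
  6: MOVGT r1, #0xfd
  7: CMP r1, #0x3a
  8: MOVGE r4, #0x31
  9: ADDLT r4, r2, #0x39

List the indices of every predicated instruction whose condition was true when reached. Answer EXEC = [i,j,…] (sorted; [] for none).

EXEC = [2,4,8]

[0] flags=1000 → (cmp)
[1] flags=1000 CS?F → skip
[2] flags=1000 CC?T → r5=0xed
[3] flags=1010 → (cmp)
[4] flags=1010 VC?T → r2=0x62
[5] flags=1010 LS?F → skip
[6] flags=1010 GT?F → skip
[7] flags=0010 → (cmp)
[8] flags=0010 GE?T → r4=0x31
[9] flags=0010 LT?F → skip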